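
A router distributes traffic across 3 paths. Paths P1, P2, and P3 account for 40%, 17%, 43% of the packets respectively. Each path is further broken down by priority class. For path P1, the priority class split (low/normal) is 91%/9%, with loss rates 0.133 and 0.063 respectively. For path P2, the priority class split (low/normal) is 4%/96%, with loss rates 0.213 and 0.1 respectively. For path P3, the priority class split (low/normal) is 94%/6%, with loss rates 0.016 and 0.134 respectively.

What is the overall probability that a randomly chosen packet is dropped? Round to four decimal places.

0.0784

P(L|P1) = 0.91·0.133 + 0.09·0.063 = 0.12103 + 0.00567 = 0.1267
P(L|P2) = 0.04·0.213 + 0.96·0.1 = 0.00852 + 0.096 = 0.10452
P(L|P3) = 0.94·0.016 + 0.06·0.134 = 0.01504 + 0.00804 = 0.02308
Then overall,
P(L) = 0.4·0.1267 + 0.17·0.10452 + 0.43·0.02308
      = 0.05068 + 0.0177684 + 0.0099244 = 0.0783728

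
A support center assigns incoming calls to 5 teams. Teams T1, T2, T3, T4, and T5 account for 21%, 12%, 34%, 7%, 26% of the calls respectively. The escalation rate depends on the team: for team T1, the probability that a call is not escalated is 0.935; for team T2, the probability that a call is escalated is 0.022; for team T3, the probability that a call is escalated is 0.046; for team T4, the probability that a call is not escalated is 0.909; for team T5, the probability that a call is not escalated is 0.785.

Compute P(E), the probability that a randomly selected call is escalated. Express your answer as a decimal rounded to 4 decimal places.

P(E|T1) = 1 − 0.935 = 0.065.
P(E|T4) = 1 − 0.909 = 0.091.
P(E|T5) = 1 − 0.785 = 0.215.
P(E) = P(E|T1)·P(T1) + P(E|T2)·P(T2) + P(E|T3)·P(T3) + P(E|T4)·P(T4) + P(E|T5)·P(T5)
      = 0.065·0.21 + 0.022·0.12 + 0.046·0.34 + 0.091·0.07 + 0.215·0.26
      = 0.01365 + 0.00264 + 0.01564 + 0.00637 + 0.0559 = 0.0942

P(E) ≈ 0.0942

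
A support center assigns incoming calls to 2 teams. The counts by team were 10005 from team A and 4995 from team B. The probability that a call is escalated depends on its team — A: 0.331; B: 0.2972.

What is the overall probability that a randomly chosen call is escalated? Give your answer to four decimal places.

Total: 10005 + 4995 = 15000.
P(A) = 10005/15000 = 0.667. P(B) = 4995/15000 = 0.333.
Summing over the partition,
P(E) = P(E|A)·P(A) + P(E|B)·P(B)
      = 0.331·0.667 + 0.2972·0.333
      = 0.220777 + 0.0989676 = 0.3197446

P(E) ≈ 0.3197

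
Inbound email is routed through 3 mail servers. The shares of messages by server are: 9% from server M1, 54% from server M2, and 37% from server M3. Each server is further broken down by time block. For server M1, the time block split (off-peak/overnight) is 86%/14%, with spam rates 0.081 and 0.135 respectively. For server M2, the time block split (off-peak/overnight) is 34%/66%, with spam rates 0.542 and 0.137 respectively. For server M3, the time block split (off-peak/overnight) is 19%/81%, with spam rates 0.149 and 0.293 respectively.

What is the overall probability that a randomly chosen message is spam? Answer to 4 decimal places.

0.2546

P(S|M1) = 0.86·0.081 + 0.14·0.135 = 0.06966 + 0.0189 = 0.08856
P(S|M2) = 0.34·0.542 + 0.66·0.137 = 0.18428 + 0.09042 = 0.2747
P(S|M3) = 0.19·0.149 + 0.81·0.293 = 0.02831 + 0.23733 = 0.26564
Then overall,
P(S) = 0.09·0.08856 + 0.54·0.2747 + 0.37·0.26564
      = 0.0079704 + 0.148338 + 0.0982868 = 0.2545952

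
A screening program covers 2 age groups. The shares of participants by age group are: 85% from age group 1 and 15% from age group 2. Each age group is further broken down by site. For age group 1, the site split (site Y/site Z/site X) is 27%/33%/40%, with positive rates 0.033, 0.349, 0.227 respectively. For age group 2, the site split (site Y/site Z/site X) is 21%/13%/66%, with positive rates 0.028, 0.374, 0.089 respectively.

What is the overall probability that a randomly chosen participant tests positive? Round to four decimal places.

P(T|1) = 0.27·0.033 + 0.33·0.349 + 0.4·0.227 = 0.00891 + 0.11517 + 0.0908 = 0.21488
P(T|2) = 0.21·0.028 + 0.13·0.374 + 0.66·0.089 = 0.00588 + 0.04862 + 0.05874 = 0.11324
By total probability over the outer partition,
P(T) = 0.85·0.21488 + 0.15·0.11324
      = 0.182648 + 0.016986 = 0.199634

P(T) ≈ 0.1996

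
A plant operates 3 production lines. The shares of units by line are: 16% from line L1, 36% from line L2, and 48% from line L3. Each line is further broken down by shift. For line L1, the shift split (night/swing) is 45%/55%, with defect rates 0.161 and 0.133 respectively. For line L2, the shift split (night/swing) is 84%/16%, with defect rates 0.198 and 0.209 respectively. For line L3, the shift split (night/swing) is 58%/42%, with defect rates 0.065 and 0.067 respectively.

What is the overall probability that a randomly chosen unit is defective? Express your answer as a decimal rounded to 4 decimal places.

P(D) ≈ 0.1268

P(D|L1) = 0.45·0.161 + 0.55·0.133 = 0.07245 + 0.07315 = 0.1456
P(D|L2) = 0.84·0.198 + 0.16·0.209 = 0.16632 + 0.03344 = 0.19976
P(D|L3) = 0.58·0.065 + 0.42·0.067 = 0.0377 + 0.02814 = 0.06584
Then overall,
P(D) = 0.16·0.1456 + 0.36·0.19976 + 0.48·0.06584
      = 0.023296 + 0.0719136 + 0.0316032 = 0.1268128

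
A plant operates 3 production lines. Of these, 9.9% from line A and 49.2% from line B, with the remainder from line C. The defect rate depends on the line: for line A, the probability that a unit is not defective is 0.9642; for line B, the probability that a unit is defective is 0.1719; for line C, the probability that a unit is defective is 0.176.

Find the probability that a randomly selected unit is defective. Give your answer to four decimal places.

P(C) = 1 − (0.099 + 0.492) = 0.409.
P(D|A) = 1 − 0.9642 = 0.0358.
P(D) = P(D|A)·P(A) + P(D|B)·P(B) + P(D|C)·P(C)
      = 0.0358·0.099 + 0.1719·0.492 + 0.176·0.409
      = 0.0035442 + 0.0845748 + 0.071984 = 0.160103

0.1601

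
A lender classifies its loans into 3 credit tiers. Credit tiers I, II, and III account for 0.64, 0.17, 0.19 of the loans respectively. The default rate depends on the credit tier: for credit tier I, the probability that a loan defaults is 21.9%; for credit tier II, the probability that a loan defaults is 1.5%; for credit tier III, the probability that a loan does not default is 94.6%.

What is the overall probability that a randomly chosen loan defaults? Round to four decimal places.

0.1530

P(D|III) = 1 − 0.946 = 0.054.
P(D) = P(D|I)·P(I) + P(D|II)·P(II) + P(D|III)·P(III)
      = 0.219·0.64 + 0.015·0.17 + 0.054·0.19
      = 0.14016 + 0.00255 + 0.01026 = 0.15297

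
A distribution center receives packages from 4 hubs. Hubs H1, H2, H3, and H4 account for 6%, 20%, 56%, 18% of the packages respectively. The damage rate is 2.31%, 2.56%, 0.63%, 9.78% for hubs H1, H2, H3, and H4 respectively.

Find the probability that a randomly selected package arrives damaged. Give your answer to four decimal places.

0.0276

P(D) = P(D|H1)·P(H1) + P(D|H2)·P(H2) + P(D|H3)·P(H3) + P(D|H4)·P(H4)
      = 0.0231·0.06 + 0.0256·0.2 + 0.0063·0.56 + 0.0978·0.18
      = 0.001386 + 0.00512 + 0.003528 + 0.017604 = 0.027638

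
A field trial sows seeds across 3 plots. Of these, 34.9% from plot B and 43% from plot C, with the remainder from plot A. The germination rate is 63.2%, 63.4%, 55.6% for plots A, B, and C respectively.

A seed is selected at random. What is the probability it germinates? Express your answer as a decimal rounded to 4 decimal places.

P(G) ≈ 0.6000

P(A) = 1 − (0.349 + 0.43) = 0.221.
P(G) = P(G|A)·P(A) + P(G|B)·P(B) + P(G|C)·P(C)
      = 0.632·0.221 + 0.634·0.349 + 0.556·0.43
      = 0.139672 + 0.221266 + 0.23908 = 0.600018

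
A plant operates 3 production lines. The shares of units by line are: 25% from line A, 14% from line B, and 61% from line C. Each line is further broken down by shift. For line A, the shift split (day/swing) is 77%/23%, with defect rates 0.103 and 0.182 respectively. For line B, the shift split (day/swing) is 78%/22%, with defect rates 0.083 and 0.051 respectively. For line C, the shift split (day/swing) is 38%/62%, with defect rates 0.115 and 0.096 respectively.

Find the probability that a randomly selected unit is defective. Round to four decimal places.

P(D) ≈ 0.1039

P(D|A) = 0.77·0.103 + 0.23·0.182 = 0.07931 + 0.04186 = 0.12117
P(D|B) = 0.78·0.083 + 0.22·0.051 = 0.06474 + 0.01122 = 0.07596
P(D|C) = 0.38·0.115 + 0.62·0.096 = 0.0437 + 0.05952 = 0.10322
By total probability over the outer partition,
P(D) = 0.25·0.12117 + 0.14·0.07596 + 0.61·0.10322
      = 0.0302925 + 0.0106344 + 0.0629642 = 0.1038911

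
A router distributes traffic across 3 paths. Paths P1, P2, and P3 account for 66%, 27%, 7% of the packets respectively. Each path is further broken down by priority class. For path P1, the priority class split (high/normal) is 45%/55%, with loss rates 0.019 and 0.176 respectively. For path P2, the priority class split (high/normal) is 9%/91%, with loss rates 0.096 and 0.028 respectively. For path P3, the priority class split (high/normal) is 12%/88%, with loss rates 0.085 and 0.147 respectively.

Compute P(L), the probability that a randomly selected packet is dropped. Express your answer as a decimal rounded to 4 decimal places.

P(L|P1) = 0.45·0.019 + 0.55·0.176 = 0.00855 + 0.0968 = 0.10535
P(L|P2) = 0.09·0.096 + 0.91·0.028 = 0.00864 + 0.02548 = 0.03412
P(L|P3) = 0.12·0.085 + 0.88·0.147 = 0.0102 + 0.12936 = 0.13956
By total probability over the outer partition,
P(L) = 0.66·0.10535 + 0.27·0.03412 + 0.07·0.13956
      = 0.069531 + 0.0092124 + 0.0097692 = 0.0885126

P(L) ≈ 0.0885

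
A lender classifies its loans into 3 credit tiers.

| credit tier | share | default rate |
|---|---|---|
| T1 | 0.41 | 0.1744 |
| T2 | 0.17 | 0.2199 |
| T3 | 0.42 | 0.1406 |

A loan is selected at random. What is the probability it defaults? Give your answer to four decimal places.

P(D) ≈ 0.1679

P(D) = P(D|T1)·P(T1) + P(D|T2)·P(T2) + P(D|T3)·P(T3)
      = 0.1744·0.41 + 0.2199·0.17 + 0.1406·0.42
      = 0.071504 + 0.037383 + 0.059052 = 0.167939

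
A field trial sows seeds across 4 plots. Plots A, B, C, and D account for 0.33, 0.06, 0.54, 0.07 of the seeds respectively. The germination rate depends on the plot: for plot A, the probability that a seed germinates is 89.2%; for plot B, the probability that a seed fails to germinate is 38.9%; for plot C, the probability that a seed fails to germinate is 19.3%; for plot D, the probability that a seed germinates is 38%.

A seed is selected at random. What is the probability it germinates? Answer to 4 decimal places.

P(G|B) = 1 − 0.389 = 0.611.
P(G|C) = 1 − 0.193 = 0.807.
P(G) = P(G|A)·P(A) + P(G|B)·P(B) + P(G|C)·P(C) + P(G|D)·P(D)
      = 0.892·0.33 + 0.611·0.06 + 0.807·0.54 + 0.38·0.07
      = 0.29436 + 0.03666 + 0.43578 + 0.0266 = 0.7934

P(G) ≈ 0.7934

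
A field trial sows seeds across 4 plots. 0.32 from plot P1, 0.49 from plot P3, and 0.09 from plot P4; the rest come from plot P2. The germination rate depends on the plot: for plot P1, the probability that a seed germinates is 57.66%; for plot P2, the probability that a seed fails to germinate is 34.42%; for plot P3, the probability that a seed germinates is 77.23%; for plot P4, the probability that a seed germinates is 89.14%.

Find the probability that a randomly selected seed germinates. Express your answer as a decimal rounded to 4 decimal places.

0.7087

P(P2) = 1 − (0.32 + 0.49 + 0.09) = 0.1.
P(G|P2) = 1 − 0.3442 = 0.6558.
P(G) = P(G|P1)·P(P1) + P(G|P2)·P(P2) + P(G|P3)·P(P3) + P(G|P4)·P(P4)
      = 0.5766·0.32 + 0.6558·0.1 + 0.7723·0.49 + 0.8914·0.09
      = 0.184512 + 0.06558 + 0.378427 + 0.080226 = 0.708745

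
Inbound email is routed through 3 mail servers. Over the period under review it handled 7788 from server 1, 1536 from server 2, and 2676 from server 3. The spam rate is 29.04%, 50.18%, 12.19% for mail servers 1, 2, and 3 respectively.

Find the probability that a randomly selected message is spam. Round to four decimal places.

Total: 7788 + 1536 + 2676 = 12000.
P(1) = 7788/12000 = 0.649. P(2) = 1536/12000 = 0.128. P(3) = 2676/12000 = 0.223.
P(S) = P(S|1)·P(1) + P(S|2)·P(2) + P(S|3)·P(3)
      = 0.2904·0.649 + 0.5018·0.128 + 0.1219·0.223
      = 0.1884696 + 0.0642304 + 0.0271837 = 0.2798837

P(S) ≈ 0.2799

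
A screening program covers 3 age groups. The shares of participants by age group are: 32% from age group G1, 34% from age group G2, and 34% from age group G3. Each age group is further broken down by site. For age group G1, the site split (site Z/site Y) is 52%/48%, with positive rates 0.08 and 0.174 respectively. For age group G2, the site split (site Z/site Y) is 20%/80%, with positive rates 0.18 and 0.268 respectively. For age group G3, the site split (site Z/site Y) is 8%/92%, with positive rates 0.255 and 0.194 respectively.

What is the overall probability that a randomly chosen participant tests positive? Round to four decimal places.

0.1928

P(T|G1) = 0.52·0.08 + 0.48·0.174 = 0.0416 + 0.08352 = 0.12512
P(T|G2) = 0.2·0.18 + 0.8·0.268 = 0.036 + 0.2144 = 0.2504
P(T|G3) = 0.08·0.255 + 0.92·0.194 = 0.0204 + 0.17848 = 0.19888
By total probability over the outer partition,
P(T) = 0.32·0.12512 + 0.34·0.2504 + 0.34·0.19888
      = 0.0400384 + 0.085136 + 0.0676192 = 0.1927936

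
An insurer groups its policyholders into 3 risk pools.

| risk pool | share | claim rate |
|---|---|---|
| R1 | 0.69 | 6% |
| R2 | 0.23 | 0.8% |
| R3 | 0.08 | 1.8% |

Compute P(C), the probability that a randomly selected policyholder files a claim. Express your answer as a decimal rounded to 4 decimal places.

Using total probability over the partition,
P(C) = P(C|R1)·P(R1) + P(C|R2)·P(R2) + P(C|R3)·P(R3)
      = 0.06·0.69 + 0.008·0.23 + 0.018·0.08
      = 0.0414 + 0.00184 + 0.00144 = 0.04468

P(C) ≈ 0.0447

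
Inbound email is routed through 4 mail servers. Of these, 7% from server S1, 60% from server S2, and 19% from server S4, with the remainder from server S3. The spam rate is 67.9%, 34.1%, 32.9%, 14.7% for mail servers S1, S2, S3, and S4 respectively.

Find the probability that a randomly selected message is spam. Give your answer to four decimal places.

P(S3) = 1 − (0.07 + 0.6 + 0.19) = 0.14.
P(S) = P(S|S1)·P(S1) + P(S|S2)·P(S2) + P(S|S3)·P(S3) + P(S|S4)·P(S4)
      = 0.679·0.07 + 0.341·0.6 + 0.329·0.14 + 0.147·0.19
      = 0.04753 + 0.2046 + 0.04606 + 0.02793 = 0.32612

0.3261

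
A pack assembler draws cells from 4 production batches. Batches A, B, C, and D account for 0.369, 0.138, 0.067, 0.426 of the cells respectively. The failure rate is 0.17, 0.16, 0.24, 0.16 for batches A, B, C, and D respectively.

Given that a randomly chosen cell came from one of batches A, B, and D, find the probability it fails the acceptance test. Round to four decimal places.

Let S = {A, B, D}.
P(S) = 0.369 + 0.138 + 0.426 = 0.933.
P(F ∩ S) = 0.17·0.369 + 0.16·0.138 + 0.16·0.426 = 0.06273 + 0.02208 + 0.06816 = 0.15297.
P(F | S) = 0.15297 / 0.933 = 0.163955…

P(F|S) ≈ 0.1640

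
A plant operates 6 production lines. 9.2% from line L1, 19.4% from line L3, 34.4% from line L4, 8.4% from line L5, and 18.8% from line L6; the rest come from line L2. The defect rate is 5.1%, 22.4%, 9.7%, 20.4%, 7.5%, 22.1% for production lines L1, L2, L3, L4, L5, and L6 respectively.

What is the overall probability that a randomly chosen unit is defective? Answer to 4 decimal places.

P(L2) = 1 − (0.092 + 0.194 + 0.344 + 0.084 + 0.188) = 0.098.
Summing over the partition,
P(D) = P(D|L1)·P(L1) + P(D|L2)·P(L2) + P(D|L3)·P(L3) + P(D|L4)·P(L4) + P(D|L5)·P(L5) + P(D|L6)·P(L6)
      = 0.051·0.092 + 0.224·0.098 + 0.097·0.194 + 0.204·0.344 + 0.075·0.084 + 0.221·0.188
      = 0.004692 + 0.021952 + 0.018818 + 0.070176 + 0.0063 + 0.041548 = 0.163486

P(D) ≈ 0.1635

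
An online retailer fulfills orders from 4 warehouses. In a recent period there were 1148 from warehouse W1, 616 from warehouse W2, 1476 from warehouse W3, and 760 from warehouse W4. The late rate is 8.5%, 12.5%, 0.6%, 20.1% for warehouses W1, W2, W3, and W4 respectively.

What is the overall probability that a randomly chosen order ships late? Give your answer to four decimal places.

Total: 1148 + 616 + 1476 + 760 = 4000.
P(W1) = 1148/4000 = 0.287. P(W2) = 616/4000 = 0.154. P(W3) = 1476/4000 = 0.369. P(W4) = 760/4000 = 0.19.
Summing over the partition,
P(L) = P(L|W1)·P(W1) + P(L|W2)·P(W2) + P(L|W3)·P(W3) + P(L|W4)·P(W4)
      = 0.085·0.287 + 0.125·0.154 + 0.006·0.369 + 0.201·0.19
      = 0.024395 + 0.01925 + 0.002214 + 0.03819 = 0.084049

0.0840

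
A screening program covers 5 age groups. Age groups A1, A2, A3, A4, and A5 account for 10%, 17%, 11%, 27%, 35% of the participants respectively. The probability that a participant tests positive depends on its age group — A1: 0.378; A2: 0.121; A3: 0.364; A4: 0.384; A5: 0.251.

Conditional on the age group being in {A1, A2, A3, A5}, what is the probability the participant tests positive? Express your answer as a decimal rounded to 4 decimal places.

Let S = {A1, A2, A3, A5}.
P(S) = 0.1 + 0.17 + 0.11 + 0.35 = 0.73.
P(T ∩ S) = 0.378·0.1 + 0.121·0.17 + 0.364·0.11 + 0.251·0.35 = 0.0378 + 0.02057 + 0.04004 + 0.08785 = 0.18626.
P(T | S) = 0.18626 / 0.73 = 0.255151…

P(T|S) ≈ 0.2552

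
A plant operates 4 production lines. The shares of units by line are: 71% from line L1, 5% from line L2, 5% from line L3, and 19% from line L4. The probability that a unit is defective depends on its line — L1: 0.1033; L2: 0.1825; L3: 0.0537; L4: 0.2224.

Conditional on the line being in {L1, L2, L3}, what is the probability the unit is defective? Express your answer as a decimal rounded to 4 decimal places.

Let S = {L1, L2, L3}.
P(S) = 0.71 + 0.05 + 0.05 = 0.81.
P(D ∩ S) = 0.1033·0.71 + 0.1825·0.05 + 0.0537·0.05 = 0.073343 + 0.009125 + 0.002685 = 0.085153.
P(D | S) = 0.085153 / 0.81 = 0.105127…

P(D|S) ≈ 0.1051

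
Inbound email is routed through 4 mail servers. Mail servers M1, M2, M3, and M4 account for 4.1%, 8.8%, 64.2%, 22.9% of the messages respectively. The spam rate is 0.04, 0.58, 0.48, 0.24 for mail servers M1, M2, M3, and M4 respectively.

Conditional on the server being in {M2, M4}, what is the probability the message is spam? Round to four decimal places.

P(S|J) ≈ 0.3344

Let J = {M2, M4}.
P(J) = 0.088 + 0.229 = 0.317.
P(S ∩ J) = 0.58·0.088 + 0.24·0.229 = 0.05104 + 0.05496 = 0.106.
P(S | J) = 0.106 / 0.317 = 0.334385…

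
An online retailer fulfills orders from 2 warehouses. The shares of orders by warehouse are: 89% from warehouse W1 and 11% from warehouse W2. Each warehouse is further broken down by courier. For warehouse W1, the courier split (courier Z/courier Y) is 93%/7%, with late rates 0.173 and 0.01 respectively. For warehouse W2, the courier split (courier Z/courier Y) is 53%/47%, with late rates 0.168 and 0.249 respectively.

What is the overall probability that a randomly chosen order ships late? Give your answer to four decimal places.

P(L|W1) = 0.93·0.173 + 0.07·0.01 = 0.16089 + 0.0007 = 0.16159
P(L|W2) = 0.53·0.168 + 0.47·0.249 = 0.08904 + 0.11703 = 0.20607
Then overall,
P(L) = 0.89·0.16159 + 0.11·0.20607
      = 0.1438151 + 0.0226677 = 0.1664828

0.1665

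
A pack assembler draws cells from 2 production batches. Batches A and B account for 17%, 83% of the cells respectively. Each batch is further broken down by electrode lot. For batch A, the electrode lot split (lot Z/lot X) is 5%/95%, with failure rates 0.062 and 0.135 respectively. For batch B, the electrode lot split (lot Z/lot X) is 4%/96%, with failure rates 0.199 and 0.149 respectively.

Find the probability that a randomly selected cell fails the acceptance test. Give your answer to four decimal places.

P(F) ≈ 0.1477

P(F|A) = 0.05·0.062 + 0.95·0.135 = 0.0031 + 0.12825 = 0.13135
P(F|B) = 0.04·0.199 + 0.96·0.149 = 0.00796 + 0.14304 = 0.151
By total probability over the outer partition,
P(F) = 0.17·0.13135 + 0.83·0.151
      = 0.0223295 + 0.12533 = 0.1476595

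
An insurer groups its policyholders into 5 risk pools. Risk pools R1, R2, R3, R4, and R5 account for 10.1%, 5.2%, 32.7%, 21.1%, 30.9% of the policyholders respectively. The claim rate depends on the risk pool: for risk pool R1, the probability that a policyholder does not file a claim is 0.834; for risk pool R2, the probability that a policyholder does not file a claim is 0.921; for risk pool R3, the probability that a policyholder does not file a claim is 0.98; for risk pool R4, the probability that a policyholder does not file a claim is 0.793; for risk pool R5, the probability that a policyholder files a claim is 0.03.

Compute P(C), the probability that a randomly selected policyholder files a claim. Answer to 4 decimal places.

P(C|R1) = 1 − 0.834 = 0.166.
P(C|R2) = 1 − 0.921 = 0.079.
P(C|R3) = 1 − 0.98 = 0.02.
P(C|R4) = 1 − 0.793 = 0.207.
P(C) = P(C|R1)·P(R1) + P(C|R2)·P(R2) + P(C|R3)·P(R3) + P(C|R4)·P(R4) + P(C|R5)·P(R5)
      = 0.166·0.101 + 0.079·0.052 + 0.02·0.327 + 0.207·0.211 + 0.03·0.309
      = 0.016766 + 0.004108 + 0.00654 + 0.043677 + 0.00927 = 0.080361

P(C) ≈ 0.0804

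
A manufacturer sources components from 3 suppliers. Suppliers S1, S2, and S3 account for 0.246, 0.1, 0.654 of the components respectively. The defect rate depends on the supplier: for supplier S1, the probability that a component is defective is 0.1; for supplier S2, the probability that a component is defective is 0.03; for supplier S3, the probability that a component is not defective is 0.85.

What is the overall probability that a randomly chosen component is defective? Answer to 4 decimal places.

0.1257

P(D|S3) = 1 − 0.85 = 0.15.
Using total probability over the partition,
P(D) = P(D|S1)·P(S1) + P(D|S2)·P(S2) + P(D|S3)·P(S3)
      = 0.1·0.246 + 0.03·0.1 + 0.15·0.654
      = 0.0246 + 0.003 + 0.0981 = 0.1257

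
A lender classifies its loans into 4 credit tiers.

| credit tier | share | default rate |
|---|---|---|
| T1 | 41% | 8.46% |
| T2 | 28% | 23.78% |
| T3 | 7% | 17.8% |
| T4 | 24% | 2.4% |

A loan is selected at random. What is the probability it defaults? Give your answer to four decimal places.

P(D) = P(D|T1)·P(T1) + P(D|T2)·P(T2) + P(D|T3)·P(T3) + P(D|T4)·P(T4)
      = 0.0846·0.41 + 0.2378·0.28 + 0.178·0.07 + 0.024·0.24
      = 0.034686 + 0.066584 + 0.01246 + 0.00576 = 0.11949

P(D) ≈ 0.1195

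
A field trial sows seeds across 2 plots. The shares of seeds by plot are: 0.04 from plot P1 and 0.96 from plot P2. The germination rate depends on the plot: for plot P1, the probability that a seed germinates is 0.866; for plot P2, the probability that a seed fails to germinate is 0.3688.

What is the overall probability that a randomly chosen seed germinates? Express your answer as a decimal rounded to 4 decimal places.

P(G) ≈ 0.6406

P(G|P2) = 1 − 0.3688 = 0.6312.
By the law of total probability,
P(G) = P(G|P1)·P(P1) + P(G|P2)·P(P2)
      = 0.866·0.04 + 0.6312·0.96
      = 0.03464 + 0.605952 = 0.640592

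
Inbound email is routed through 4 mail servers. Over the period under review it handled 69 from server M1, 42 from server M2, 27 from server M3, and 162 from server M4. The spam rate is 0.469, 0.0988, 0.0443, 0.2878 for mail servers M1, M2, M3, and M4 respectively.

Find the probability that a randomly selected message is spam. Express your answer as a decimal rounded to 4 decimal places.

Total: 69 + 42 + 27 + 162 = 300.
P(M1) = 69/300 = 0.23. P(M2) = 42/300 = 0.14. P(M3) = 27/300 = 0.09. P(M4) = 162/300 = 0.54.
P(S) = P(S|M1)·P(M1) + P(S|M2)·P(M2) + P(S|M3)·P(M3) + P(S|M4)·P(M4)
      = 0.469·0.23 + 0.0988·0.14 + 0.0443·0.09 + 0.2878·0.54
      = 0.10787 + 0.013832 + 0.003987 + 0.155412 = 0.281101

0.2811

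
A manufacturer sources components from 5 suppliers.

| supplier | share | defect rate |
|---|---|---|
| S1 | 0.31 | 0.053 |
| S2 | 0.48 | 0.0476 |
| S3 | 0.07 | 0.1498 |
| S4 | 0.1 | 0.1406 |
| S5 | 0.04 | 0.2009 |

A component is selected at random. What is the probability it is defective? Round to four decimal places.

P(D) ≈ 0.0719

P(D) = P(D|S1)·P(S1) + P(D|S2)·P(S2) + P(D|S3)·P(S3) + P(D|S4)·P(S4) + P(D|S5)·P(S5)
      = 0.053·0.31 + 0.0476·0.48 + 0.1498·0.07 + 0.1406·0.1 + 0.2009·0.04
      = 0.01643 + 0.022848 + 0.010486 + 0.01406 + 0.008036 = 0.07186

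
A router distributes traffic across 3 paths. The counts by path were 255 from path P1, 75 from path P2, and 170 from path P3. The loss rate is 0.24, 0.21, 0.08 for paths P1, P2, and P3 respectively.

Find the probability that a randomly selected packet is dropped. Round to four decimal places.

Total: 255 + 75 + 170 = 500.
P(P1) = 255/500 = 0.51. P(P2) = 75/500 = 0.15. P(P3) = 170/500 = 0.34.
Using total probability over the partition,
P(L) = P(L|P1)·P(P1) + P(L|P2)·P(P2) + P(L|P3)·P(P3)
      = 0.24·0.51 + 0.21·0.15 + 0.08·0.34
      = 0.1224 + 0.0315 + 0.0272 = 0.1811

0.1811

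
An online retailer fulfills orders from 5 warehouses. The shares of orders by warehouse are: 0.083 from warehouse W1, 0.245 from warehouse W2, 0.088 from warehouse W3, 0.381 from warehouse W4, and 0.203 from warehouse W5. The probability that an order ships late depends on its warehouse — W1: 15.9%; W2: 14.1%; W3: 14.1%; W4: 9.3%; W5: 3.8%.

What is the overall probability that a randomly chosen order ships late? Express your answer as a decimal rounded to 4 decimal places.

P(L) ≈ 0.1033

P(L) = P(L|W1)·P(W1) + P(L|W2)·P(W2) + P(L|W3)·P(W3) + P(L|W4)·P(W4) + P(L|W5)·P(W5)
      = 0.159·0.083 + 0.141·0.245 + 0.141·0.088 + 0.093·0.381 + 0.038·0.203
      = 0.013197 + 0.034545 + 0.012408 + 0.035433 + 0.007714 = 0.103297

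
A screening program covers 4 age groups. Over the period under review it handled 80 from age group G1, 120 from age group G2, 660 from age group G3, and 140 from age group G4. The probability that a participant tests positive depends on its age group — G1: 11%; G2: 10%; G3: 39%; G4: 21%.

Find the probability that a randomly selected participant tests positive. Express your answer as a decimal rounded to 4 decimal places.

P(T) ≈ 0.3076

Total: 80 + 120 + 660 + 140 = 1000.
P(G1) = 80/1000 = 0.08. P(G2) = 120/1000 = 0.12. P(G3) = 660/1000 = 0.66. P(G4) = 140/1000 = 0.14.
Using total probability over the partition,
P(T) = P(T|G1)·P(G1) + P(T|G2)·P(G2) + P(T|G3)·P(G3) + P(T|G4)·P(G4)
      = 0.11·0.08 + 0.1·0.12 + 0.39·0.66 + 0.21·0.14
      = 0.0088 + 0.012 + 0.2574 + 0.0294 = 0.3076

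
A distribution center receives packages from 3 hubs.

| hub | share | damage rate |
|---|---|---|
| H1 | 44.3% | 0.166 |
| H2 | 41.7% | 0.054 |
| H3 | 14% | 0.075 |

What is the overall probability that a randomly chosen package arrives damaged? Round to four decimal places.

Summing over the partition,
P(D) = P(D|H1)·P(H1) + P(D|H2)·P(H2) + P(D|H3)·P(H3)
      = 0.166·0.443 + 0.054·0.417 + 0.075·0.14
      = 0.073538 + 0.022518 + 0.0105 = 0.106556

P(D) ≈ 0.1066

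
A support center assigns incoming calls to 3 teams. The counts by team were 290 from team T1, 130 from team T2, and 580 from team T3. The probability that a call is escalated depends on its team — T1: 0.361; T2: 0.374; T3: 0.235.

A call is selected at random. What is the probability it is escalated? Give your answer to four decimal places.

Total: 290 + 130 + 580 = 1000.
P(T1) = 290/1000 = 0.29. P(T2) = 130/1000 = 0.13. P(T3) = 580/1000 = 0.58.
P(E) = P(E|T1)·P(T1) + P(E|T2)·P(T2) + P(E|T3)·P(T3)
      = 0.361·0.29 + 0.374·0.13 + 0.235·0.58
      = 0.10469 + 0.04862 + 0.1363 = 0.28961

P(E) ≈ 0.2896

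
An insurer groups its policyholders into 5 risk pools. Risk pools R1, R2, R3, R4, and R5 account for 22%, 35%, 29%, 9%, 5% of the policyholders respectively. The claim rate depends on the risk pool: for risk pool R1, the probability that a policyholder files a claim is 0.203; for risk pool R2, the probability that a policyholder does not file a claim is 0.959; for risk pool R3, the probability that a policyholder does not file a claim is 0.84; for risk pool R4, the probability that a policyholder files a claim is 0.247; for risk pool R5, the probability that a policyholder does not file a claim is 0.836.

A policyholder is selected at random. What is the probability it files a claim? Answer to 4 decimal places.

0.1358

P(C|R2) = 1 − 0.959 = 0.041.
P(C|R3) = 1 − 0.84 = 0.16.
P(C|R5) = 1 − 0.836 = 0.164.
P(C) = P(C|R1)·P(R1) + P(C|R2)·P(R2) + P(C|R3)·P(R3) + P(C|R4)·P(R4) + P(C|R5)·P(R5)
      = 0.203·0.22 + 0.041·0.35 + 0.16·0.29 + 0.247·0.09 + 0.164·0.05
      = 0.04466 + 0.01435 + 0.0464 + 0.02223 + 0.0082 = 0.13584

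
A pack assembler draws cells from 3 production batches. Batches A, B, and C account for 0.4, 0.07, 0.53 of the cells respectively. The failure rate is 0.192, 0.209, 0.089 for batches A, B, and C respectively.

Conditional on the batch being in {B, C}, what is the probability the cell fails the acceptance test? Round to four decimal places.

Let S = {B, C}.
P(S) = 0.07 + 0.53 = 0.6.
P(F ∩ S) = 0.209·0.07 + 0.089·0.53 = 0.01463 + 0.04717 = 0.0618.
P(F | S) = 0.0618 / 0.6 = 0.103000…

0.1030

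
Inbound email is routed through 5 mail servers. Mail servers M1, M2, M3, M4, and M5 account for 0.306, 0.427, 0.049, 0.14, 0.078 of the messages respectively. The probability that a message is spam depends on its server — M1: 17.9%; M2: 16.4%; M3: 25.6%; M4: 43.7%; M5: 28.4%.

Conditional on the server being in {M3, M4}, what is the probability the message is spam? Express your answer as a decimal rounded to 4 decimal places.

P(S|J) ≈ 0.3901

Let J = {M3, M4}.
P(J) = 0.049 + 0.14 = 0.189.
P(S ∩ J) = 0.256·0.049 + 0.437·0.14 = 0.012544 + 0.06118 = 0.073724.
P(S | J) = 0.073724 / 0.189 = 0.390074…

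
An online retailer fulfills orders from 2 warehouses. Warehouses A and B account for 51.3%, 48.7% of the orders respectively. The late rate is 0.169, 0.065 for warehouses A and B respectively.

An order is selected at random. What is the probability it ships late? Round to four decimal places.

0.1184

Using total probability over the partition,
P(L) = P(L|A)·P(A) + P(L|B)·P(B)
      = 0.169·0.513 + 0.065·0.487
      = 0.086697 + 0.031655 = 0.118352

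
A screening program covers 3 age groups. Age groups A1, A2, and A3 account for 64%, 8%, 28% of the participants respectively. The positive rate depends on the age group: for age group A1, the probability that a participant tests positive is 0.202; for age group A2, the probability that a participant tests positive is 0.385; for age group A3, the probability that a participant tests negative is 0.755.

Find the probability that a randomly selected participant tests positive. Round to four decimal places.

P(T) ≈ 0.2287

P(T|A3) = 1 − 0.755 = 0.245.
P(T) = P(T|A1)·P(A1) + P(T|A2)·P(A2) + P(T|A3)·P(A3)
      = 0.202·0.64 + 0.385·0.08 + 0.245·0.28
      = 0.12928 + 0.0308 + 0.0686 = 0.22868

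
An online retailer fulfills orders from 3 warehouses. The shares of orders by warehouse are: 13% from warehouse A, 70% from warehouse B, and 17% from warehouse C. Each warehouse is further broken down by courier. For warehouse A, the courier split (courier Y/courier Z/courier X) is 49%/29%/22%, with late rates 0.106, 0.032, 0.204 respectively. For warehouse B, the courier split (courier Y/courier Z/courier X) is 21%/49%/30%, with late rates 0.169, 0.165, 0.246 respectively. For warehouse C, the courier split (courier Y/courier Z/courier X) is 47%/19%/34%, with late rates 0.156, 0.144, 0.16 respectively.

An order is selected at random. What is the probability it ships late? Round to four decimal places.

P(L) ≈ 0.1733

P(L|A) = 0.49·0.106 + 0.29·0.032 + 0.22·0.204 = 0.05194 + 0.00928 + 0.04488 = 0.1061
P(L|B) = 0.21·0.169 + 0.49·0.165 + 0.3·0.246 = 0.03549 + 0.08085 + 0.0738 = 0.19014
P(L|C) = 0.47·0.156 + 0.19·0.144 + 0.34·0.16 = 0.07332 + 0.02736 + 0.0544 = 0.15508
By total probability over the outer partition,
P(L) = 0.13·0.1061 + 0.7·0.19014 + 0.17·0.15508
      = 0.013793 + 0.133098 + 0.0263636 = 0.1732546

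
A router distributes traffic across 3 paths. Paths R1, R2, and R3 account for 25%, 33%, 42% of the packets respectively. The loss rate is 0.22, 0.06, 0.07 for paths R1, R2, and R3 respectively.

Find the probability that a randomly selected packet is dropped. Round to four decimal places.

P(L) ≈ 0.1042

P(L) = P(L|R1)·P(R1) + P(L|R2)·P(R2) + P(L|R3)·P(R3)
      = 0.22·0.25 + 0.06·0.33 + 0.07·0.42
      = 0.055 + 0.0198 + 0.0294 = 0.1042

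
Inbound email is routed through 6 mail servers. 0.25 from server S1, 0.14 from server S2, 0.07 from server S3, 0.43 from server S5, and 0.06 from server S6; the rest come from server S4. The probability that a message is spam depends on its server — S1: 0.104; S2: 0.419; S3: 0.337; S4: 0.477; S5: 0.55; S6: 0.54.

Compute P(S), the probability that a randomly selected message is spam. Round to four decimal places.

P(S4) = 1 − (0.25 + 0.14 + 0.07 + 0.43 + 0.06) = 0.05.
Summing over the partition,
P(S) = P(S|S1)·P(S1) + P(S|S2)·P(S2) + P(S|S3)·P(S3) + P(S|S4)·P(S4) + P(S|S5)·P(S5) + P(S|S6)·P(S6)
      = 0.104·0.25 + 0.419·0.14 + 0.337·0.07 + 0.477·0.05 + 0.55·0.43 + 0.54·0.06
      = 0.026 + 0.05866 + 0.02359 + 0.02385 + 0.2365 + 0.0324 = 0.401

P(S) ≈ 0.4010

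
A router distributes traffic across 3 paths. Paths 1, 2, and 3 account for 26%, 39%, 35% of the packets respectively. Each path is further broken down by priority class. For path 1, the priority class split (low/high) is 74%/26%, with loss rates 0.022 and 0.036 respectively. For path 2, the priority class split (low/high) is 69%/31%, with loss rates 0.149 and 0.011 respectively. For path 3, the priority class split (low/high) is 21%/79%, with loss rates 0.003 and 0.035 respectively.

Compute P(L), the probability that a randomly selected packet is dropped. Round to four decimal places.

P(L) ≈ 0.0580

P(L|1) = 0.74·0.022 + 0.26·0.036 = 0.01628 + 0.00936 = 0.02564
P(L|2) = 0.69·0.149 + 0.31·0.011 = 0.10281 + 0.00341 = 0.10622
P(L|3) = 0.21·0.003 + 0.79·0.035 = 0.00063 + 0.02765 = 0.02828
Then overall,
P(L) = 0.26·0.02564 + 0.39·0.10622 + 0.35·0.02828
      = 0.0066664 + 0.0414258 + 0.009898 = 0.0579902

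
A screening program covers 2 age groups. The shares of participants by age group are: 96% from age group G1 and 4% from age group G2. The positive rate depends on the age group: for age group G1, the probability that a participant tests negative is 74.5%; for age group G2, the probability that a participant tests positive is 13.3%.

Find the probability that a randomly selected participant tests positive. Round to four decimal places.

P(T) ≈ 0.2501

P(T|G1) = 1 − 0.745 = 0.255.
Using total probability over the partition,
P(T) = P(T|G1)·P(G1) + P(T|G2)·P(G2)
      = 0.255·0.96 + 0.133·0.04
      = 0.2448 + 0.00532 = 0.25012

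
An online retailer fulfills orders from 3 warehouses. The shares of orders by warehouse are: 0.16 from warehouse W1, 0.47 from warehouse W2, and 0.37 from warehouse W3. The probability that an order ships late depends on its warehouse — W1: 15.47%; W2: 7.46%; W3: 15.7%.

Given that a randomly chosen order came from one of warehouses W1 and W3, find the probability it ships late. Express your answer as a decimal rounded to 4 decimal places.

Let S = {W1, W3}.
P(S) = 0.16 + 0.37 = 0.53.
P(L ∩ S) = 0.1547·0.16 + 0.157·0.37 = 0.024752 + 0.05809 = 0.082842.
P(L | S) = 0.082842 / 0.53 = 0.156306…

P(L|S) ≈ 0.1563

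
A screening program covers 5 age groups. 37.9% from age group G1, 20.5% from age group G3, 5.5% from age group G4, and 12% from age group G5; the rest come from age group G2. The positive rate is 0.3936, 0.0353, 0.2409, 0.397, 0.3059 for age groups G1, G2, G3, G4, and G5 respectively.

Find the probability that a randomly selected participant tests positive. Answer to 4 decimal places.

0.2656

P(G2) = 1 − (0.379 + 0.205 + 0.055 + 0.12) = 0.241.
By the law of total probability,
P(T) = P(T|G1)·P(G1) + P(T|G2)·P(G2) + P(T|G3)·P(G3) + P(T|G4)·P(G4) + P(T|G5)·P(G5)
      = 0.3936·0.379 + 0.0353·0.241 + 0.2409·0.205 + 0.397·0.055 + 0.3059·0.12
      = 0.1491744 + 0.0085073 + 0.0493845 + 0.021835 + 0.036708 = 0.2656092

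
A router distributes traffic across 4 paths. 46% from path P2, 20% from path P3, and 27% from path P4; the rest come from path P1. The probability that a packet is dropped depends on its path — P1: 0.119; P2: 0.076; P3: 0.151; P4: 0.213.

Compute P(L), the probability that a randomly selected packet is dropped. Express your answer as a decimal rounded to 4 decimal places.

P(P1) = 1 − (0.46 + 0.2 + 0.27) = 0.07.
P(L) = P(L|P1)·P(P1) + P(L|P2)·P(P2) + P(L|P3)·P(P3) + P(L|P4)·P(P4)
      = 0.119·0.07 + 0.076·0.46 + 0.151·0.2 + 0.213·0.27
      = 0.00833 + 0.03496 + 0.0302 + 0.05751 = 0.131

P(L) ≈ 0.1310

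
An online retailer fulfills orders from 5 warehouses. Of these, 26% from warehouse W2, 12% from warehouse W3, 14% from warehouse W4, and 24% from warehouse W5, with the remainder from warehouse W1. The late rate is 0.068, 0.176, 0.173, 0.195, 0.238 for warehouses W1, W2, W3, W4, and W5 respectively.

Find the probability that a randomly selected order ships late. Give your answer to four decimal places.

P(W1) = 1 − (0.26 + 0.12 + 0.14 + 0.24) = 0.24.
P(L) = P(L|W1)·P(W1) + P(L|W2)·P(W2) + P(L|W3)·P(W3) + P(L|W4)·P(W4) + P(L|W5)·P(W5)
      = 0.068·0.24 + 0.176·0.26 + 0.173·0.12 + 0.195·0.14 + 0.238·0.24
      = 0.01632 + 0.04576 + 0.02076 + 0.0273 + 0.05712 = 0.16726

P(L) ≈ 0.1673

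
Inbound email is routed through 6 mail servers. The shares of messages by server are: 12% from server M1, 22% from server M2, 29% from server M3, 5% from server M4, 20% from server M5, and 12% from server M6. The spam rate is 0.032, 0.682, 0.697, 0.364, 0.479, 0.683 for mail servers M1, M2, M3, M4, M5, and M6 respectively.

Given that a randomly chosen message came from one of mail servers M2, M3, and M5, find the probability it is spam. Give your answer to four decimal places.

Let J = {M2, M3, M5}.
P(J) = 0.22 + 0.29 + 0.2 = 0.71.
P(S ∩ J) = 0.682·0.22 + 0.697·0.29 + 0.479·0.2 = 0.15004 + 0.20213 + 0.0958 = 0.44797.
P(S | J) = 0.44797 / 0.71 = 0.630944…

P(S|J) ≈ 0.6309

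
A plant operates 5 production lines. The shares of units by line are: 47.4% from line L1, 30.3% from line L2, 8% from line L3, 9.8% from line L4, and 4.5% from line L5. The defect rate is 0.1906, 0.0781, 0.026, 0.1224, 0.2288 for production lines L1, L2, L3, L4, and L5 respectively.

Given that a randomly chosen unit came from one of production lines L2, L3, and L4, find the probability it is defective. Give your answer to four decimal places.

Let S = {L2, L3, L4}.
P(S) = 0.303 + 0.08 + 0.098 = 0.481.
P(D ∩ S) = 0.0781·0.303 + 0.026·0.08 + 0.1224·0.098 = 0.0236643 + 0.00208 + 0.0119952 = 0.0377395.
P(D | S) = 0.0377395 / 0.481 = 0.078460…

0.0785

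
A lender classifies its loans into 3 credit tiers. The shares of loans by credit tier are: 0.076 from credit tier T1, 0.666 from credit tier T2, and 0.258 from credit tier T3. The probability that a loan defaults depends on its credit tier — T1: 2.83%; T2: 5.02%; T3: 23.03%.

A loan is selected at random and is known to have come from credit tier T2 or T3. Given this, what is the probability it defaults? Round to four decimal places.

0.1005

Let S = {T2, T3}.
P(S) = 0.666 + 0.258 = 0.924.
P(D ∩ S) = 0.0502·0.666 + 0.2303·0.258 = 0.0334332 + 0.0594174 = 0.0928506.
P(D | S) = 0.0928506 / 0.924 = 0.100488…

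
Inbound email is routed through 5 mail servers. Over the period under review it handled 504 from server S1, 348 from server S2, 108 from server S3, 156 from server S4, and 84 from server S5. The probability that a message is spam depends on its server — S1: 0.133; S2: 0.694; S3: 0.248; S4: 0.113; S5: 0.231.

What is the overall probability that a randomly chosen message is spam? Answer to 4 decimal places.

0.3103

Total: 504 + 348 + 108 + 156 + 84 = 1200.
P(S1) = 504/1200 = 0.42. P(S2) = 348/1200 = 0.29. P(S3) = 108/1200 = 0.09. P(S4) = 156/1200 = 0.13. P(S5) = 84/1200 = 0.07.
Using total probability over the partition,
P(S) = P(S|S1)·P(S1) + P(S|S2)·P(S2) + P(S|S3)·P(S3) + P(S|S4)·P(S4) + P(S|S5)·P(S5)
      = 0.133·0.42 + 0.694·0.29 + 0.248·0.09 + 0.113·0.13 + 0.231·0.07
      = 0.05586 + 0.20126 + 0.02232 + 0.01469 + 0.01617 = 0.3103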